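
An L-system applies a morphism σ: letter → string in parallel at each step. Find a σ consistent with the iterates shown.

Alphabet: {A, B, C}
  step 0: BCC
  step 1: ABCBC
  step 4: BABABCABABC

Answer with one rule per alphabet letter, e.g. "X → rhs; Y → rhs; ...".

A->B, B->A, C->BC

  step 0 ⇒ step 1: BCC ⇒ A·BC·BC
    B ↦ A
    C ↦ BC
    A ↦ B  (constrained at step 1)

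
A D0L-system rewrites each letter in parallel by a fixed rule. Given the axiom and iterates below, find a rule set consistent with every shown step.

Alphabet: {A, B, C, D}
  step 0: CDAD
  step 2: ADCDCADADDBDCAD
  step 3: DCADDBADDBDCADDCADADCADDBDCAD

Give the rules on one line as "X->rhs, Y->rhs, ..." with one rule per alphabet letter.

A->DC, B->C, C->DB, D->AD

  step 2 ⇒ step 3: ADCDCADADDBDCAD ⇒ DC·AD·DB·AD·DB·DC·AD·DC·AD·AD·C·AD·DB·DC·AD
    A ↦ DC
    B ↦ C
    C ↦ DB
    D ↦ AD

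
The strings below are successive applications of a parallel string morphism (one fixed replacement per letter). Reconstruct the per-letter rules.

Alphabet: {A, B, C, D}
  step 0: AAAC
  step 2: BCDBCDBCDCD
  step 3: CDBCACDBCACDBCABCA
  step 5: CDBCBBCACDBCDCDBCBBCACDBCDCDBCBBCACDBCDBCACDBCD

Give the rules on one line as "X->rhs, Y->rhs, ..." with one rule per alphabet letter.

  step 2 ⇒ step 3: BCDBCDBCDCD ⇒ CD·B·CA·CD·B·CA·CD·B·CA·B·CA
    B ↦ CD
    C ↦ B
    D ↦ CA
    A ↦ CB  (constrained at step 0)

A->CB, B->CD, C->B, D->CA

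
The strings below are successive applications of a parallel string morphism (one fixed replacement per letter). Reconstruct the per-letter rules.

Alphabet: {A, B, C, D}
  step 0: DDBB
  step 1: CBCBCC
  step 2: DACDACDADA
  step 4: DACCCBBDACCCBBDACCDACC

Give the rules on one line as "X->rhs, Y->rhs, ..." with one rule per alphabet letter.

A->B, B->C, C->DA, D->CB

  step 1 ⇒ step 2: CBCBCC ⇒ DA·C·DA·C·DA·DA
    B ↦ C
    C ↦ DA
    A ↦ B  (constrained at step 2)
  step 0 ⇒ step 1: DDBB ⇒ CB·CB·C·C
    D ↦ CB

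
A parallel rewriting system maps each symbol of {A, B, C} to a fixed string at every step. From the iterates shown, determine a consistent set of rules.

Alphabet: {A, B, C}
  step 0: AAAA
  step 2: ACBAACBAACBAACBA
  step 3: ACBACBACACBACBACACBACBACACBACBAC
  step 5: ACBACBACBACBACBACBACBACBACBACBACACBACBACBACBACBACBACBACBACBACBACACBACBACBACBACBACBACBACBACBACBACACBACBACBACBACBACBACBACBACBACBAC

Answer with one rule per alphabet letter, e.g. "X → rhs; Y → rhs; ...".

A->AC, B->CB, C->BA

  step 2 ⇒ step 3: ACBAACBAACBAACBA ⇒ AC·BA·CB·AC·AC·BA·CB·AC·AC·BA·CB·AC·AC·BA·CB·AC
    A ↦ AC
    B ↦ CB
    C ↦ BA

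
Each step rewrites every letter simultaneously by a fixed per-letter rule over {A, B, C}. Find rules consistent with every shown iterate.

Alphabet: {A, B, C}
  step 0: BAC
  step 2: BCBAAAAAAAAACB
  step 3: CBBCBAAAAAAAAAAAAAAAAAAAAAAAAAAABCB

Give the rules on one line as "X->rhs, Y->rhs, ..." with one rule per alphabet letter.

A->AAA, B->CB, C->B

  step 2 ⇒ step 3: BCBAAAAAAAAACB ⇒ CB·B·CB·AAA·AAA·AAA·AAA·AAA·AAA·AAA·AAA·AAA·B·CB
    A ↦ AAA
    B ↦ CB
    C ↦ B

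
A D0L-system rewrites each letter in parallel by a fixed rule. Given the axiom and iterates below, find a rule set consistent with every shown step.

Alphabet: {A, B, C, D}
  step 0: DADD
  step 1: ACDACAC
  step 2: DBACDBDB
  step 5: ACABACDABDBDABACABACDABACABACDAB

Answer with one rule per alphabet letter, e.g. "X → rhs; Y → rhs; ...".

A->D, B->AB, C->B, D->AC

  step 1 ⇒ step 2: ACDACAC ⇒ D·B·AC·D·B·D·B
    A ↦ D
    C ↦ B
    D ↦ AC
    B ↦ AB  (constrained at step 2)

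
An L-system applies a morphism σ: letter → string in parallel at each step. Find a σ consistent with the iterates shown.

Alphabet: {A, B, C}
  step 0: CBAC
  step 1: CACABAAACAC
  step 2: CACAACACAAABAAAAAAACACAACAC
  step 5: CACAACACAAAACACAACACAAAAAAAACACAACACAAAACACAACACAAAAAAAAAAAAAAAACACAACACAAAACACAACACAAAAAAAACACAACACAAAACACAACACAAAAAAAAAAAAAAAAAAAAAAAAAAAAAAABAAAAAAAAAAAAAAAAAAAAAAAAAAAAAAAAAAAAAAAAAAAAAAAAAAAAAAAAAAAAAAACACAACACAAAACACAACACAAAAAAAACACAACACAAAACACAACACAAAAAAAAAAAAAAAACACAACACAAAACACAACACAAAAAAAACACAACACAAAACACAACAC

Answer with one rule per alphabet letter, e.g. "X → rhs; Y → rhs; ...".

A->AA, B->ABA, C->CAC

  step 1 ⇒ step 2: CACABAAACAC ⇒ CAC·AA·CAC·AA·ABA·AA·AA·AA·CAC·AA·CAC
    A ↦ AA
    B ↦ ABA
    C ↦ CAC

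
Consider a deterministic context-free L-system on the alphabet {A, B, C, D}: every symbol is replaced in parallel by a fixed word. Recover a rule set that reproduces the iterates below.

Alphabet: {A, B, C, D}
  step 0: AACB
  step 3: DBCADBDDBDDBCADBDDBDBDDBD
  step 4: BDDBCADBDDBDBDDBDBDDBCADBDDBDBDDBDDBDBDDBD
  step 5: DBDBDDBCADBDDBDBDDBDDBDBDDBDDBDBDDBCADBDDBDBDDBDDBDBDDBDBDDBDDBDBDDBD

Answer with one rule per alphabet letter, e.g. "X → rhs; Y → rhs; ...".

A->CAD, B->D, C->B, D->BD

  step 4 ⇒ step 5: BDDBCADBDDBDBDDBDBDDBCADBDDBDBDDBDDBDBDDBD ⇒ D·BD·BD·D·B·CAD·BD·D·BD·BD·D·BD·D·BD·BD·D·BD·D·BD·BD·D·B·CAD·BD·D·BD·BD·D·BD·D·BD·BD·D·BD·BD·D·BD·D·BD·BD·D·BD
    A ↦ CAD
    B ↦ D
    C ↦ B
    D ↦ BD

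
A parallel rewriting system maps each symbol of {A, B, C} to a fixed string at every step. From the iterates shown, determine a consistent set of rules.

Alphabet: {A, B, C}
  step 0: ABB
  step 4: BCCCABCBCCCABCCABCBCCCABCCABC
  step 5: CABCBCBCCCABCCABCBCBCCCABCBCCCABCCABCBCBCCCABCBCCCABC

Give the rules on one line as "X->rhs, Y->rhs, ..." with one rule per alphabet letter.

  step 4 ⇒ step 5: BCCCABCBCCCABCCABCBCCCABCCABC ⇒ CA·BC·BC·BC·C·CA·BC·CA·BC·BC·BC·C·CA·BC·BC·C·CA·BC·CA·BC·BC·BC·C·CA·BC·BC·C·CA·BC
    A ↦ C
    B ↦ CA
    C ↦ BC

A->C, B->CA, C->BC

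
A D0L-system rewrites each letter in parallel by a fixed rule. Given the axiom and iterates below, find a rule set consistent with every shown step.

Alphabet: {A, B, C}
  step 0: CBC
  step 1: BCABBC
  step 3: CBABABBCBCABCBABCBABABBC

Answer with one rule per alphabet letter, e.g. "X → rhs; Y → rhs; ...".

A->CB, B->AB, C->BC

  step 0 ⇒ step 1: CBC ⇒ BC·AB·BC
    B ↦ AB
    C ↦ BC
    A ↦ CB  (constrained at step 1)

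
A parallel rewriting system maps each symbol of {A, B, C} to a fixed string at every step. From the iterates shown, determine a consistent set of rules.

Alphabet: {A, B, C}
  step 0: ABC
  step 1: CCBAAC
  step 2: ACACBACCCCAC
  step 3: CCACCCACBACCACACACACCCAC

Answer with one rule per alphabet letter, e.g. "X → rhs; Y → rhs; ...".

A->CC, B->BA, C->AC

  step 2 ⇒ step 3: ACACBACCCCAC ⇒ CC·AC·CC·AC·BA·CC·AC·AC·AC·AC·CC·AC
    A ↦ CC
    B ↦ BA
    C ↦ AC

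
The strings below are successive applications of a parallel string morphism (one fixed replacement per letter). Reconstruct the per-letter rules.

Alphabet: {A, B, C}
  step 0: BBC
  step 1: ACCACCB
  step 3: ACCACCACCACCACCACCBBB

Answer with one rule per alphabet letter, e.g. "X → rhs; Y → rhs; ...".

A->B, B->ACC, C->B

  step 0 ⇒ step 1: BBC ⇒ ACC·ACC·B
    B ↦ ACC
    C ↦ B
    A ↦ B  (constrained at step 1)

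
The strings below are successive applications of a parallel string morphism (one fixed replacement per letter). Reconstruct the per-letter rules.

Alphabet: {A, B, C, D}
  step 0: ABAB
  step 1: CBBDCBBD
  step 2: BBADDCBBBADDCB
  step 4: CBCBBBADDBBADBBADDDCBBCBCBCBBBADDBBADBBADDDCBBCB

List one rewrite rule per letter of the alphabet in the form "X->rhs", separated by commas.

A->CBB, B->D, C->BBA, D->CB

  step 1 ⇒ step 2: CBBDCBBD ⇒ BBA·D·D·CB·BBA·D·D·CB
    B ↦ D
    C ↦ BBA
    D ↦ CB
  step 0 ⇒ step 1: ABAB ⇒ CBB·D·CBB·D
    A ↦ CBB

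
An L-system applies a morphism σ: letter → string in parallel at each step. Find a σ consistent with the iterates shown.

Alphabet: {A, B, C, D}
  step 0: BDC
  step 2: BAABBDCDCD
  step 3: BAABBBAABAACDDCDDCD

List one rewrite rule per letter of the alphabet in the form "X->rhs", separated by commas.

  step 2 ⇒ step 3: BAABBDCDCD ⇒ BAA·B·B·BAA·BAA·CD·D·CD·D·CD
    A ↦ B
    B ↦ BAA
    C ↦ D
    D ↦ CD

A->B, B->BAA, C->D, D->CD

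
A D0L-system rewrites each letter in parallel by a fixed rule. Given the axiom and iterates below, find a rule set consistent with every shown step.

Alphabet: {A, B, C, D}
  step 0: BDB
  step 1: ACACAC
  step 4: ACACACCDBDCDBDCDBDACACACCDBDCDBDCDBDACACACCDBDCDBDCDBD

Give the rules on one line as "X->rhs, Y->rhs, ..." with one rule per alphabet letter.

  step 0 ⇒ step 1: BDB ⇒ AC·AC·AC
    B ↦ AC
    D ↦ AC
    A ↦ C  (constrained at step 1)
    C ↦ DBD  (constrained at step 1)

A->C, B->AC, C->DBD, D->AC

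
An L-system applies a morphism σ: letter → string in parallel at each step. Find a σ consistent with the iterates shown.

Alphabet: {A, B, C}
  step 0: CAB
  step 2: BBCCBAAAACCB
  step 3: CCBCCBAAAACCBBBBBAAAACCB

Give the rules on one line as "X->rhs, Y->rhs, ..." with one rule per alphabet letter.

  step 2 ⇒ step 3: BBCCBAAAACCB ⇒ CCB·CCB·AA·AA·CCB·B·B·B·B·AA·AA·CCB
    A ↦ B
    B ↦ CCB
    C ↦ AA

A->B, B->CCB, C->AA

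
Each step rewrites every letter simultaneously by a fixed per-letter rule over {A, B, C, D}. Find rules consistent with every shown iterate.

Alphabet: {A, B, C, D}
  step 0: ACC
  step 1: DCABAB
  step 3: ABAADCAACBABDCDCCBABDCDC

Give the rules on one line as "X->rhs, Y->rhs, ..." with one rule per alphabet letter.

A->DC, B->AA, C->AB, D->CB

  step 0 ⇒ step 1: ACC ⇒ DC·AB·AB
    A ↦ DC
    C ↦ AB
    B ↦ AA  (constrained at step 1)
    D ↦ CB  (constrained at step 1)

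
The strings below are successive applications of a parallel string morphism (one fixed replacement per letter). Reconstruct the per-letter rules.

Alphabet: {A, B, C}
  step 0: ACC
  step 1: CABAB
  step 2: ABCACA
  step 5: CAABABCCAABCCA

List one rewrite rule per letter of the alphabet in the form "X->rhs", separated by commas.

A->C, B->A, C->AB

  step 1 ⇒ step 2: CABAB ⇒ AB·C·A·C·A
    A ↦ C
    B ↦ A
    C ↦ AB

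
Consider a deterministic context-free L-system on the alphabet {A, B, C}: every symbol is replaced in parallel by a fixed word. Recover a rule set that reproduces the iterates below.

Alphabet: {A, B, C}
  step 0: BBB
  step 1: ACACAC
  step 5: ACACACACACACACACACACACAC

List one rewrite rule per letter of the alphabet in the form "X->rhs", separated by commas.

A->B, B->AC, C->B

  step 0 ⇒ step 1: BBB ⇒ AC·AC·AC
    B ↦ AC
    A ↦ B  (constrained at step 1)
    C ↦ B  (constrained at step 1)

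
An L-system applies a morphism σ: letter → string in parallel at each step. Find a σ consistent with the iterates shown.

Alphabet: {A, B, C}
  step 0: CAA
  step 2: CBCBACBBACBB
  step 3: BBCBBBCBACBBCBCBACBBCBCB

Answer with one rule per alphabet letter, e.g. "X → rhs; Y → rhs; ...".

  step 2 ⇒ step 3: CBCBACBBACBB ⇒ BB·CB·BB·CB·AC·BB·CB·CB·AC·BB·CB·CB
    A ↦ AC
    B ↦ CB
    C ↦ BB

A->AC, B->CB, C->BB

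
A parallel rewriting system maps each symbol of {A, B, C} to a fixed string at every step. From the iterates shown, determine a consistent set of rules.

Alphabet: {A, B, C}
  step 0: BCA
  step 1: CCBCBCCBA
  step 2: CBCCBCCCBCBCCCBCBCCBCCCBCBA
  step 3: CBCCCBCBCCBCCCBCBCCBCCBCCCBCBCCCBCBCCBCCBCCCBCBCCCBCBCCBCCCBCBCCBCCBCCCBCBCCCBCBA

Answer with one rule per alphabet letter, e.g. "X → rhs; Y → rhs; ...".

A->CBA, B->CCB, C->CBC

  step 2 ⇒ step 3: CBCCBCCCBCBCCCBCBCCBCCCBCBA ⇒ CBC·CCB·CBC·CBC·CCB·CBC·CBC·CBC·CCB·CBC·CCB·CBC·CBC·CBC·CCB·CBC·CCB·CBC·CBC·CCB·CBC·CBC·CBC·CCB·CBC·CCB·CBA
    A ↦ CBA
    B ↦ CCB
    C ↦ CBC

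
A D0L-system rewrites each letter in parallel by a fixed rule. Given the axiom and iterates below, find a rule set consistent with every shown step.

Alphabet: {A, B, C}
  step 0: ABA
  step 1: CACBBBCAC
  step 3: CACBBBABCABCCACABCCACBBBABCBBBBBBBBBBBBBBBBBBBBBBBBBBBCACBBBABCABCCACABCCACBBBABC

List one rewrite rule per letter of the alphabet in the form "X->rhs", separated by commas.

  step 0 ⇒ step 1: ABA ⇒ CAC·BBB·CAC
    A ↦ CAC
    B ↦ BBB
    C ↦ ABC  (constrained at step 1)

A->CAC, B->BBB, C->ABC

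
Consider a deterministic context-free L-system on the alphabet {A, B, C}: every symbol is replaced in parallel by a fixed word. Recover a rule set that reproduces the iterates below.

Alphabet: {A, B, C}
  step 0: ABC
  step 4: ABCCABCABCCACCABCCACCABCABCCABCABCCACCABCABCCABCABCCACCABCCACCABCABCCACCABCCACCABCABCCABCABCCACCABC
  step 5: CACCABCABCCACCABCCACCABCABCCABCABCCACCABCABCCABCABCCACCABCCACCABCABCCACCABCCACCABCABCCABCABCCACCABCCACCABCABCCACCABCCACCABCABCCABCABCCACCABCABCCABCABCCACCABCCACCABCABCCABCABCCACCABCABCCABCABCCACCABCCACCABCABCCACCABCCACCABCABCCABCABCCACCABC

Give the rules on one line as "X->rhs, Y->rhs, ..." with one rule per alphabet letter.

  step 4 ⇒ step 5: ABCCABCABCCACCABCCACCABCABCCABCABCCACCABCABCCABCABCCACCABCCACCABCABCCACCABCCACCABCABCCABCABCCACCABC ⇒ C·ACC·ABC·ABC·C·ACC·ABC·C·ACC·ABC·ABC·C·ABC·ABC·C·ACC·ABC·ABC·C·ABC·ABC·C·ACC·ABC·C·ACC·ABC·ABC·C·ACC·ABC·C·ACC·ABC·ABC·C·ABC·ABC·C·ACC·ABC·C·ACC·ABC·ABC·C·ACC·ABC·C·ACC·ABC·ABC·C·ABC·ABC·C·ACC·ABC·ABC·C·ABC·ABC·C·ACC·ABC·C·ACC·ABC·ABC·C·ABC·ABC·C·ACC·ABC·ABC·C·ABC·ABC·C·ACC·ABC·C·ACC·ABC·ABC·C·ACC·ABC·C·ACC·ABC·ABC·C·ABC·ABC·C·ACC·ABC
    A ↦ C
    B ↦ ACC
    C ↦ ABC

A->C, B->ACC, C->ABC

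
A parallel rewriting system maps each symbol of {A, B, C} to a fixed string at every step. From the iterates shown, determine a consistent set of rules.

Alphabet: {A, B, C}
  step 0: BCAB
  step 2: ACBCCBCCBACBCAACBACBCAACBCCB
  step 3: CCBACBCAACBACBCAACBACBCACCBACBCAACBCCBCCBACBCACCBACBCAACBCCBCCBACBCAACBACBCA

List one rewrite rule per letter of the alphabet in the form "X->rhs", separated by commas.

  step 2 ⇒ step 3: ACBCCBCCBACBCAACBACBCAACBCCB ⇒ CCB·ACB·CA·ACB·ACB·CA·ACB·ACB·CA·CCB·ACB·CA·ACB·CCB·CCB·ACB·CA·CCB·ACB·CA·ACB·CCB·CCB·ACB·CA·ACB·ACB·CA
    A ↦ CCB
    B ↦ CA
    C ↦ ACB

A->CCB, B->CA, C->ACB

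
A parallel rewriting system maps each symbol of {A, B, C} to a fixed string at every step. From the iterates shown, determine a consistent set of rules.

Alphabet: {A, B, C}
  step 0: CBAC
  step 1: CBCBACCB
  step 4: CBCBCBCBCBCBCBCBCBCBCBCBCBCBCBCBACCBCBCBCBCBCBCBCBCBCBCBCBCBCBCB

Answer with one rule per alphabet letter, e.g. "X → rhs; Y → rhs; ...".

  step 0 ⇒ step 1: CBAC ⇒ CB·CB·AC·CB
    A ↦ AC
    B ↦ CB
    C ↦ CB

A->AC, B->CB, C->CB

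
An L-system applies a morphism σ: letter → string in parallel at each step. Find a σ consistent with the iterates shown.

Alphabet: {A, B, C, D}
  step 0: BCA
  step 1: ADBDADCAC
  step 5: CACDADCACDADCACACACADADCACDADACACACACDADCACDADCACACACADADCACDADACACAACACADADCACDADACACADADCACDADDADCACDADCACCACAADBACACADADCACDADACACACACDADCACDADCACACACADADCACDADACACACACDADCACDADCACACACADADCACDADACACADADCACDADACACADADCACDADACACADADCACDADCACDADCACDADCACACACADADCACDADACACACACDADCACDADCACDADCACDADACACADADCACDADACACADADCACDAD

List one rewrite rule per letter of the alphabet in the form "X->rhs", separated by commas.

A->CAC, B->ADB, C->DAD, D->A

  step 0 ⇒ step 1: BCA ⇒ ADB·DAD·CAC
    A ↦ CAC
    B ↦ ADB
    C ↦ DAD
    D ↦ A  (constrained at step 1)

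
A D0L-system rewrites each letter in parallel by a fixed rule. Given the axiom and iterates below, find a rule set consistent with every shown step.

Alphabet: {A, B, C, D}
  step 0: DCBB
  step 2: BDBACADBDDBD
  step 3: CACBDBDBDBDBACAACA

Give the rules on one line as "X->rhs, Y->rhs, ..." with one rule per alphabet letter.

A->BDB, B->C, C->DBD, D->A

  step 2 ⇒ step 3: BDBACADBDDBD ⇒ C·A·C·BDB·DBD·BDB·A·C·A·A·C·A
    A ↦ BDB
    B ↦ C
    C ↦ DBD
    D ↦ A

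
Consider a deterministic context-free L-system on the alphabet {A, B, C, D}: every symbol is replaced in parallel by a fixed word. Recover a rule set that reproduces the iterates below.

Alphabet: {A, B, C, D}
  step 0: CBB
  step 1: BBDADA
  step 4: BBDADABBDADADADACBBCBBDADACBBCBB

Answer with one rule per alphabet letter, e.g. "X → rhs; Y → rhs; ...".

  step 0 ⇒ step 1: CBB ⇒ BB·DA·DA
    B ↦ DA
    C ↦ BB
    A ↦ B  (constrained at step 1)
    D ↦ CB  (constrained at step 1)

A->B, B->DA, C->BB, D->CB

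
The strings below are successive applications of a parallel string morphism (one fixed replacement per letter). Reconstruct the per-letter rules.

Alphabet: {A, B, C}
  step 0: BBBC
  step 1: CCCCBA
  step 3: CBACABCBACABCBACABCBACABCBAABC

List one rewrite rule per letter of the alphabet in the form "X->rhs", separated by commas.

A->AB, B->C, C->CBA

  step 0 ⇒ step 1: BBBC ⇒ C·C·C·CBA
    B ↦ C
    C ↦ CBA
    A ↦ AB  (constrained at step 1)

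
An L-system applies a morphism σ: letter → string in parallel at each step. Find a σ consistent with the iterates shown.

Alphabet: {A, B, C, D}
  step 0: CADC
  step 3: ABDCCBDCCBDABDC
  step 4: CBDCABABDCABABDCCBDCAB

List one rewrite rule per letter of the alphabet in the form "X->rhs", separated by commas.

A->CB, B->D, C->AB, D->C

  step 3 ⇒ step 4: ABDCCBDCCBDABDC ⇒ CB·D·C·AB·AB·D·C·AB·AB·D·C·CB·D·C·AB
    A ↦ CB
    B ↦ D
    C ↦ AB
    D ↦ C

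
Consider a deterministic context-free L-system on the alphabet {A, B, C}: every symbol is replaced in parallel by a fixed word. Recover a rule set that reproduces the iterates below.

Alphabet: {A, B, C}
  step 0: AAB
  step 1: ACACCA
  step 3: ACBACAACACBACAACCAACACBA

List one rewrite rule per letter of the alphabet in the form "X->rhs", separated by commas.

A->AC, B->CA, C->BA

  step 0 ⇒ step 1: AAB ⇒ AC·AC·CA
    A ↦ AC
    B ↦ CA
    C ↦ BA  (constrained at step 1)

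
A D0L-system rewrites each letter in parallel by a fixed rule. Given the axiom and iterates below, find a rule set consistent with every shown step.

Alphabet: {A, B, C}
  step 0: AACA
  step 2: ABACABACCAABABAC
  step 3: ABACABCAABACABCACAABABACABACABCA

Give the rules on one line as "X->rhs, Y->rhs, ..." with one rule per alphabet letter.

  step 2 ⇒ step 3: ABACABACCAABABAC ⇒ AB·AC·AB·CA·AB·AC·AB·CA·CA·AB·AB·AC·AB·AC·AB·CA
    A ↦ AB
    B ↦ AC
    C ↦ CA

A->AB, B->AC, C->CA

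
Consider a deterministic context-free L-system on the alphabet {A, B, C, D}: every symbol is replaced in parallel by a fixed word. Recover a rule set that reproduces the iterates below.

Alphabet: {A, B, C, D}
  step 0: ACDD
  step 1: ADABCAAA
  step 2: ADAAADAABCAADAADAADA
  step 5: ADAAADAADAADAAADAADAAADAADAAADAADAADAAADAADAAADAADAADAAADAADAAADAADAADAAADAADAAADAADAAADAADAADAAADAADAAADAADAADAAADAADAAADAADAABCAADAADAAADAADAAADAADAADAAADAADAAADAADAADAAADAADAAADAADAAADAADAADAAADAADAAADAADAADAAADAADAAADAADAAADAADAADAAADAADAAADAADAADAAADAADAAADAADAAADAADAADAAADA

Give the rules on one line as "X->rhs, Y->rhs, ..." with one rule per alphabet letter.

A->ADA, B->A, C->BCA, D->A

  step 1 ⇒ step 2: ADABCAAA ⇒ ADA·A·ADA·A·BCA·ADA·ADA·ADA
    A ↦ ADA
    B ↦ A
    C ↦ BCA
    D ↦ A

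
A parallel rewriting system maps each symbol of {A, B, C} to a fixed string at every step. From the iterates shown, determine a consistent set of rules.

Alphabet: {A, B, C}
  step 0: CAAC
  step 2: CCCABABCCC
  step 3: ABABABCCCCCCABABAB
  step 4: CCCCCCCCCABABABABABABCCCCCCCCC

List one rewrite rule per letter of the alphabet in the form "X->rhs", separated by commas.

  step 3 ⇒ step 4: ABABABCCCCCCABABAB ⇒ C·CC·C·CC·C·CC·AB·AB·AB·AB·AB·AB·C·CC·C·CC·C·CC
    A ↦ C
    B ↦ CC
    C ↦ AB

A->C, B->CC, C->AB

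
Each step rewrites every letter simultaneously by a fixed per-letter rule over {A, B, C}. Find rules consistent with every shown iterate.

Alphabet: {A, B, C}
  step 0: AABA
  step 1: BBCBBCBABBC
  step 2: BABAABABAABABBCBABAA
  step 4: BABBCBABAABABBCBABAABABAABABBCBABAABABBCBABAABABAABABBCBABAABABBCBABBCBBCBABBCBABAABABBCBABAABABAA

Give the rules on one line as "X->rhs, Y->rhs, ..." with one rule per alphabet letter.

  step 1 ⇒ step 2: BBCBBCBABBC ⇒ BA·BA·A·BA·BA·A·BA·BBC·BA·BA·A
    A ↦ BBC
    B ↦ BA
    C ↦ A

A->BBC, B->BA, C->A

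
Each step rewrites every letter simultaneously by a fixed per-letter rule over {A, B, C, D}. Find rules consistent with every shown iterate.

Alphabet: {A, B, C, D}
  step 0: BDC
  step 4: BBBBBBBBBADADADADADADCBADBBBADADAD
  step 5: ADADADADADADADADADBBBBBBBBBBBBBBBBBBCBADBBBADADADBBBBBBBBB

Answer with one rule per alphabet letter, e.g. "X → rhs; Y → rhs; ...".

A->B, B->AD, C->CB, D->BB

  step 4 ⇒ step 5: BBBBBBBBBADADADADADADCBADBBBADADAD ⇒ AD·AD·AD·AD·AD·AD·AD·AD·AD·B·BB·B·BB·B·BB·B·BB·B·BB·B·BB·CB·AD·B·BB·AD·AD·AD·B·BB·B·BB·B·BB
    A ↦ B
    B ↦ AD
    C ↦ CB
    D ↦ BB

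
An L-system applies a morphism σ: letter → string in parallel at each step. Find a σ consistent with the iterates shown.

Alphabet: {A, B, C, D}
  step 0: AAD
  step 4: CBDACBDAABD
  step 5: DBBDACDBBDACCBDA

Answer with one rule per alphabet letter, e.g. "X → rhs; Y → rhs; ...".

  step 4 ⇒ step 5: CBDACBDAABD ⇒ DB·BD·A·C·DB·BD·A·C·C·BD·A
    A ↦ C
    B ↦ BD
    C ↦ DB
    D ↦ A

A->C, B->BD, C->DB, D->A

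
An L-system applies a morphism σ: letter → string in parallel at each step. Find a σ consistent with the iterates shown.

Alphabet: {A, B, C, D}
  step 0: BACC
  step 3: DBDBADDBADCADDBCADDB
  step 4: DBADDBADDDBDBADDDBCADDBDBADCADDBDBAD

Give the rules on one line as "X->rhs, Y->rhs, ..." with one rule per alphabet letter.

  step 3 ⇒ step 4: DBDBADDBADCADDBCADDB ⇒ DB·AD·DB·AD·D·DB·DB·AD·D·DB·CA·D·DB·DB·AD·CA·D·DB·DB·AD
    A ↦ D
    B ↦ AD
    C ↦ CA
    D ↦ DB

A->D, B->AD, C->CA, D->DB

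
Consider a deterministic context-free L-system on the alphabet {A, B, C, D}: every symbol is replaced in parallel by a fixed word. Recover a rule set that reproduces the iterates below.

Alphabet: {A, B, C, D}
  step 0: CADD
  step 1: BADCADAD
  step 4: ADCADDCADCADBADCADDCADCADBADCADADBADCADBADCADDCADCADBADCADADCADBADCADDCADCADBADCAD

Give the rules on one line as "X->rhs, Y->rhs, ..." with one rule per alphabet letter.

A->ADC, B->DC, C->B, D->AD

  step 0 ⇒ step 1: CADD ⇒ B·ADC·AD·AD
    A ↦ ADC
    C ↦ B
    D ↦ AD
    B ↦ DC  (constrained at step 1)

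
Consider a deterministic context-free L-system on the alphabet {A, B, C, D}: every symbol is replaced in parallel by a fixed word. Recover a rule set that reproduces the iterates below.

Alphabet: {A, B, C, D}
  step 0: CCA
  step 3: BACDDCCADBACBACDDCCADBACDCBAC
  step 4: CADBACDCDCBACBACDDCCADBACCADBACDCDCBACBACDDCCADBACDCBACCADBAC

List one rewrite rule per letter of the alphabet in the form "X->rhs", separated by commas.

  step 3 ⇒ step 4: BACDDCCADBACBACDDCCADBACDCBAC ⇒ CA·D·BAC·DC·DC·BAC·BAC·D·DC·CA·D·BAC·CA·D·BAC·DC·DC·BAC·BAC·D·DC·CA·D·BAC·DC·BAC·CA·D·BAC
    A ↦ D
    B ↦ CA
    C ↦ BAC
    D ↦ DC

A->D, B->CA, C->BAC, D->DC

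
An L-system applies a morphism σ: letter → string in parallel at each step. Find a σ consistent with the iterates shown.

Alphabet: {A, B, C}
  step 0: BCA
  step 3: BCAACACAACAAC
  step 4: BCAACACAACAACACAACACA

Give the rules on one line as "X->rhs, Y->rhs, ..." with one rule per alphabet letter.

  step 3 ⇒ step 4: BCAACACAACAAC ⇒ BC·A·AC·AC·A·AC·A·AC·AC·A·AC·AC·A
    A ↦ AC
    B ↦ BC
    C ↦ A

A->AC, B->BC, C->A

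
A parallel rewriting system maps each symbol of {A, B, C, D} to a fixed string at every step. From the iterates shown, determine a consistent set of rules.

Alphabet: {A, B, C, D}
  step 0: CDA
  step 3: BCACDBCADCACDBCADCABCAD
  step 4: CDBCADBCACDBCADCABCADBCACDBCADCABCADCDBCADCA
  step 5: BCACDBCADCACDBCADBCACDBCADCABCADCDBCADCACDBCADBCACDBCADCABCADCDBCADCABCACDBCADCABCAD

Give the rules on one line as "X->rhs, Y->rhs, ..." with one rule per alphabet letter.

A->CAD, B->CD, C->B, D->CA

  step 4 ⇒ step 5: CDBCADBCACDBCADCABCADBCACDBCADCABCADCDBCADCA ⇒ B·CA·CD·B·CAD·CA·CD·B·CAD·B·CA·CD·B·CAD·CA·B·CAD·CD·B·CAD·CA·CD·B·CAD·B·CA·CD·B·CAD·CA·B·CAD·CD·B·CAD·CA·B·CA·CD·B·CAD·CA·B·CAD
    A ↦ CAD
    B ↦ CD
    C ↦ B
    D ↦ CA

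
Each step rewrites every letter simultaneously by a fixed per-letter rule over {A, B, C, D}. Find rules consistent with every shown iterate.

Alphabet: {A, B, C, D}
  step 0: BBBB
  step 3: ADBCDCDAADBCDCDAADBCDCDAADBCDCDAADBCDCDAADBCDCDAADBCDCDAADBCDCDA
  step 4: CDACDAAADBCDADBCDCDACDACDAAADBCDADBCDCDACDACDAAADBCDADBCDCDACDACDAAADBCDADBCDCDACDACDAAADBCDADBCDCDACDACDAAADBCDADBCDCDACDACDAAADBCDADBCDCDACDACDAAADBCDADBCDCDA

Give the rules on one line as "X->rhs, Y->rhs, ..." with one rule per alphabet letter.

  step 3 ⇒ step 4: ADBCDCDAADBCDCDAADBCDCDAADBCDCDAADBCDCDAADBCDCDAADBCDCDAADBCDCDA ⇒ CDA·CD·AA·ADB·CD·ADB·CD·CDA·CDA·CD·AA·ADB·CD·ADB·CD·CDA·CDA·CD·AA·ADB·CD·ADB·CD·CDA·CDA·CD·AA·ADB·CD·ADB·CD·CDA·CDA·CD·AA·ADB·CD·ADB·CD·CDA·CDA·CD·AA·ADB·CD·ADB·CD·CDA·CDA·CD·AA·ADB·CD·ADB·CD·CDA·CDA·CD·AA·ADB·CD·ADB·CD·CDA
    A ↦ CDA
    B ↦ AA
    C ↦ ADB
    D ↦ CD

A->CDA, B->AA, C->ADB, D->CD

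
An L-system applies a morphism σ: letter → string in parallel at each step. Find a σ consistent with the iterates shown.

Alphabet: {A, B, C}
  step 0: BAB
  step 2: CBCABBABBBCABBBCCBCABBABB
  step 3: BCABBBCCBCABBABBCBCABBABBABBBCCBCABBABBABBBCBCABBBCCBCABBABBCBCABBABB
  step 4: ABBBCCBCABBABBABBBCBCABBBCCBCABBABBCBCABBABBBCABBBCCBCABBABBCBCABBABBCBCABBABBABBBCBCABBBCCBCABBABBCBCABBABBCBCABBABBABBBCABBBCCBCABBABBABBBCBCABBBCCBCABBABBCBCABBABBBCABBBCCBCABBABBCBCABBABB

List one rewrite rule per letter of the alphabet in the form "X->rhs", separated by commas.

A->CBC, B->ABB, C->BC

  step 3 ⇒ step 4: BCABBBCCBCABBABBCBCABBABBABBBCCBCABBABBABBBCBCABBBCCBCABBABBCBCABBABB ⇒ ABB·BC·CBC·ABB·ABB·ABB·BC·BC·ABB·BC·CBC·ABB·ABB·CBC·ABB·ABB·BC·ABB·BC·CBC·ABB·ABB·CBC·ABB·ABB·CBC·ABB·ABB·ABB·BC·BC·ABB·BC·CBC·ABB·ABB·CBC·ABB·ABB·CBC·ABB·ABB·ABB·BC·ABB·BC·CBC·ABB·ABB·ABB·BC·BC·ABB·BC·CBC·ABB·ABB·CBC·ABB·ABB·BC·ABB·BC·CBC·ABB·ABB·CBC·ABB·ABB
    A ↦ CBC
    B ↦ ABB
    C ↦ BC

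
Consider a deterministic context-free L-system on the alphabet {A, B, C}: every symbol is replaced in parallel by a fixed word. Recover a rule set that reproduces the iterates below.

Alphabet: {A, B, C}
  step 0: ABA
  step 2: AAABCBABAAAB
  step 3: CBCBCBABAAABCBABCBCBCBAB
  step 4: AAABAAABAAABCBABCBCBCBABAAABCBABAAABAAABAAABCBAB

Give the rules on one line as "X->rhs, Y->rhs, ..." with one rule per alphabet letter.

  step 3 ⇒ step 4: CBCBCBABAAABCBABCBCBCBAB ⇒ AA·AB·AA·AB·AA·AB·CB·AB·CB·CB·CB·AB·AA·AB·CB·AB·AA·AB·AA·AB·AA·AB·CB·AB
    A ↦ CB
    B ↦ AB
    C ↦ AA

A->CB, B->AB, C->AA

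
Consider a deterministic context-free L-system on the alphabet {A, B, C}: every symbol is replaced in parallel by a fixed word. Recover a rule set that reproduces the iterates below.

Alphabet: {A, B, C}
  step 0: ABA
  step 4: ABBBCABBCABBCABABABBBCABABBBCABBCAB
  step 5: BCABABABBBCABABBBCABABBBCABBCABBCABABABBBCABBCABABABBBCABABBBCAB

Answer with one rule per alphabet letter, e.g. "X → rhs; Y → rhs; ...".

A->BC, B->AB, C->B

  step 4 ⇒ step 5: ABBBCABBCABBCABABABBBCABABBBCABBCAB ⇒ BC·AB·AB·AB·B·BC·AB·AB·B·BC·AB·AB·B·BC·AB·BC·AB·BC·AB·AB·AB·B·BC·AB·BC·AB·AB·AB·B·BC·AB·AB·B·BC·AB
    A ↦ BC
    B ↦ AB
    C ↦ B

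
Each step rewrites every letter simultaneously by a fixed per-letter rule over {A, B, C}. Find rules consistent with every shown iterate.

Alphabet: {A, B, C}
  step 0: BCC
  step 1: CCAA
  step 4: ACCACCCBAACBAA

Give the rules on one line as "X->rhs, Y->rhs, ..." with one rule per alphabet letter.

  step 0 ⇒ step 1: BCC ⇒ CC·A·A
    B ↦ CC
    C ↦ A
    A ↦ CB  (constrained at step 1)

A->CB, B->CC, C->A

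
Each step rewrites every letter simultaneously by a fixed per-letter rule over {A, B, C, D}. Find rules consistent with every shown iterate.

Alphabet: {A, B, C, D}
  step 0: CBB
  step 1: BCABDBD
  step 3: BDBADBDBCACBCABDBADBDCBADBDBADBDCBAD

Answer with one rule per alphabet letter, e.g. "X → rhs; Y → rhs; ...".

A->C, B->BD, C->BCA, D->BAD

  step 0 ⇒ step 1: CBB ⇒ BCA·BD·BD
    B ↦ BD
    C ↦ BCA
    A ↦ C  (constrained at step 1)
    D ↦ BAD  (constrained at step 1)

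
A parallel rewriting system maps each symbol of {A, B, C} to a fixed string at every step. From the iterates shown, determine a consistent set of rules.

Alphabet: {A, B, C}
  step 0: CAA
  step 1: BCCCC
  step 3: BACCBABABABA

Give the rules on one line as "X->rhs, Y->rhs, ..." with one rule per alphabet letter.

  step 0 ⇒ step 1: CAA ⇒ B·CC·CC
    A ↦ CC
    C ↦ B
    B ↦ BA  (constrained at step 1)

A->CC, B->BA, C->B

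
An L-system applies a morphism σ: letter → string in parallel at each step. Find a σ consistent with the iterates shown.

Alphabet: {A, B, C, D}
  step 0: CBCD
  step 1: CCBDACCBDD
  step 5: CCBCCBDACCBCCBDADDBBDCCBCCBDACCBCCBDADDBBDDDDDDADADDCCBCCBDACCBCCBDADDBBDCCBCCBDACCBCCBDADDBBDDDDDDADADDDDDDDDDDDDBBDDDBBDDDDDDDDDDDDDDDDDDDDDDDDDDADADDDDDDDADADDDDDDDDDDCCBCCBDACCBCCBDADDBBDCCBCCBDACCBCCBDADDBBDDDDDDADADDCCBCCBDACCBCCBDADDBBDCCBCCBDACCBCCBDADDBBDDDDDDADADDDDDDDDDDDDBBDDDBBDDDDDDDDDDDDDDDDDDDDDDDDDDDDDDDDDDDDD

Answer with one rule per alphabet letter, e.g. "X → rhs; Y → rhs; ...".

A->BBD, B->DA, C->CCB, D->DD

  step 0 ⇒ step 1: CBCD ⇒ CCB·DA·CCB·DD
    B ↦ DA
    C ↦ CCB
    D ↦ DD
    A ↦ BBD  (constrained at step 1)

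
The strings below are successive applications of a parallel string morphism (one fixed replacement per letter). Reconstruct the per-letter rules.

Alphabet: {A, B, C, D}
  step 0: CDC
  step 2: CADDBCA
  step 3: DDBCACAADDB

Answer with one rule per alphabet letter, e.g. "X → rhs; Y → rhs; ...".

  step 2 ⇒ step 3: CADDBCA ⇒ D·DB·CA·CA·A·D·DB
    A ↦ DB
    B ↦ A
    C ↦ D
    D ↦ CA

A->DB, B->A, C->D, D->CA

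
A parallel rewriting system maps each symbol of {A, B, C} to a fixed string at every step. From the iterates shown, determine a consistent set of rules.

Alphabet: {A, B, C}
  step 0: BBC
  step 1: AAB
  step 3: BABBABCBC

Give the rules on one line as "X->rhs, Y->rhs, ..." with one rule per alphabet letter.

A->CBC, B->A, C->B

  step 0 ⇒ step 1: BBC ⇒ A·A·B
    B ↦ A
    C ↦ B
    A ↦ CBC  (constrained at step 1)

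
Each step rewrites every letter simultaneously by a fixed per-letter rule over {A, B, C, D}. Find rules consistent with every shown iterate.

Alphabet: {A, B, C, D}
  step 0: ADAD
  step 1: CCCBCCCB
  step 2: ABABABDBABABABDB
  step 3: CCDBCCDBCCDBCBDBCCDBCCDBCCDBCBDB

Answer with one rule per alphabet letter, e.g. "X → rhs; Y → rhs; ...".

A->CC, B->DB, C->AB, D->CB

  step 2 ⇒ step 3: ABABABDBABABABDB ⇒ CC·DB·CC·DB·CC·DB·CB·DB·CC·DB·CC·DB·CC·DB·CB·DB
    A ↦ CC
    B ↦ DB
    D ↦ CB
  step 1 ⇒ step 2: CCCBCCCB ⇒ AB·AB·AB·DB·AB·AB·AB·DB
    C ↦ AB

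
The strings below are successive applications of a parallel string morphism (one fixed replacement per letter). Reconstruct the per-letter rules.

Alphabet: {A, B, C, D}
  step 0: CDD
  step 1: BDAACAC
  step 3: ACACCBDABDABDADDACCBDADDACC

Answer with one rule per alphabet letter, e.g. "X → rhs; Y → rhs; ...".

  step 0 ⇒ step 1: CDD ⇒ BDA·AC·AC
    C ↦ BDA
    D ↦ AC
    A ↦ C  (constrained at step 1)
    B ↦ DD  (constrained at step 1)

A->C, B->DD, C->BDA, D->AC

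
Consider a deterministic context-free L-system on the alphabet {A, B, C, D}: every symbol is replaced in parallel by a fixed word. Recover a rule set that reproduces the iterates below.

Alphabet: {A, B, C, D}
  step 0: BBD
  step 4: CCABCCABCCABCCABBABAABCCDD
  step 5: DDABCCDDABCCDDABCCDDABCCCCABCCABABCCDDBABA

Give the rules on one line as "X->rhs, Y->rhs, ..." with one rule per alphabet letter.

  step 4 ⇒ step 5: CCABCCABCCABCCABBABAABCCDD ⇒ D·D·AB·CC·D·D·AB·CC·D·D·AB·CC·D·D·AB·CC·CC·AB·CC·AB·AB·CC·D·D·BA·BA
    A ↦ AB
    B ↦ CC
    C ↦ D
    D ↦ BA

A->AB, B->CC, C->D, D->BA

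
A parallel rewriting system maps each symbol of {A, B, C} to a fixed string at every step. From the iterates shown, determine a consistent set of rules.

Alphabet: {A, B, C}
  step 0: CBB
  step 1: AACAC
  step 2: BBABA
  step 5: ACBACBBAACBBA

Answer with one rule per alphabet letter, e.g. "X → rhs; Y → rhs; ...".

  step 1 ⇒ step 2: AACAC ⇒ B·B·A·B·A
    A ↦ B
    C ↦ A
  step 0 ⇒ step 1: CBB ⇒ A·AC·AC
    B ↦ AC

A->B, B->AC, C->A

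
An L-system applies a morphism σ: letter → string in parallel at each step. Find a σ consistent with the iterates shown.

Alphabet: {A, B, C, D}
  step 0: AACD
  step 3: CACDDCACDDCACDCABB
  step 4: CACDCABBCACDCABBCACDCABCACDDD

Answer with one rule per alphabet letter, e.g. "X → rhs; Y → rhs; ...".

A->CD, B->D, C->CA, D->B

  step 3 ⇒ step 4: CACDDCACDDCACDCABB ⇒ CA·CD·CA·B·B·CA·CD·CA·B·B·CA·CD·CA·B·CA·CD·D·D
    A ↦ CD
    B ↦ D
    C ↦ CA
    D ↦ B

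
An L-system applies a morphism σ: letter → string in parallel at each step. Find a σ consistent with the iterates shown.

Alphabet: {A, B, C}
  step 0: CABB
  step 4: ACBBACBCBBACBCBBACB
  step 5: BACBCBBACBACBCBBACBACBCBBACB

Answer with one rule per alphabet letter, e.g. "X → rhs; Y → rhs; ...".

  step 4 ⇒ step 5: ACBBACBCBBACBCBBACB ⇒ B·A·CB·CB·B·A·CB·A·CB·CB·B·A·CB·A·CB·CB·B·A·CB
    A ↦ B
    B ↦ CB
    C ↦ A

A->B, B->CB, C->A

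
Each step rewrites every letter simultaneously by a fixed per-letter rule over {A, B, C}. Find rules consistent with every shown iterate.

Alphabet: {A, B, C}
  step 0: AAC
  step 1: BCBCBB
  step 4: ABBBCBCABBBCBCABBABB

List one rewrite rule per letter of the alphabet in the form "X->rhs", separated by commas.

A->BC, B->A, C->BB

  step 0 ⇒ step 1: AAC ⇒ BC·BC·BB
    A ↦ BC
    C ↦ BB
    B ↦ A  (constrained at step 1)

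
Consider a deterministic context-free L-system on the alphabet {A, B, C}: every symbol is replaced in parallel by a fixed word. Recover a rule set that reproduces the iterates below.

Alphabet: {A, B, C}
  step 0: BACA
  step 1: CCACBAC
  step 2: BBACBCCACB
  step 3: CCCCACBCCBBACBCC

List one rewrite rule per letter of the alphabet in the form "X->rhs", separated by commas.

  step 2 ⇒ step 3: BBACBCCACB ⇒ CC·CC·AC·B·CC·B·B·AC·B·CC
    A ↦ AC
    B ↦ CC
    C ↦ B

A->AC, B->CC, C->B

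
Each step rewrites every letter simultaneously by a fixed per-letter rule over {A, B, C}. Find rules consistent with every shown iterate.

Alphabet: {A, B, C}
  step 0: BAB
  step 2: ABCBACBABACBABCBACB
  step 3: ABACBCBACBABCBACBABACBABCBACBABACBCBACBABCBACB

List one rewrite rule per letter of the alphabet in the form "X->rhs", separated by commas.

A->AB, B->ACB, C->CB

  step 2 ⇒ step 3: ABCBACBABACBABCBACB ⇒ AB·ACB·CB·ACB·AB·CB·ACB·AB·ACB·AB·CB·ACB·AB·ACB·CB·ACB·AB·CB·ACB
    A ↦ AB
    B ↦ ACB
    C ↦ CB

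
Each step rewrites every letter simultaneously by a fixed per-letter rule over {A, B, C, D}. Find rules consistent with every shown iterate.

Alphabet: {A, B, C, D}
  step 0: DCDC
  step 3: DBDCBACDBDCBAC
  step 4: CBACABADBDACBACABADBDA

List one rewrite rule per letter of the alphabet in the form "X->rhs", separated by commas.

A->DBD, B->BA, C->A, D->C

  step 3 ⇒ step 4: DBDCBACDBDCBAC ⇒ C·BA·C·A·BA·DBD·A·C·BA·C·A·BA·DBD·A
    A ↦ DBD
    B ↦ BA
    C ↦ A
    D ↦ C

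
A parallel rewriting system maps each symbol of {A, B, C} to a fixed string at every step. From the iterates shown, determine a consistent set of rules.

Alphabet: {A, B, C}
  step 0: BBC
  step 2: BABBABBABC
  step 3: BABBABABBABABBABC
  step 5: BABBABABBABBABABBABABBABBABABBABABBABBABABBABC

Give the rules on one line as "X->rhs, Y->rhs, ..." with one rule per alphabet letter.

A->B, B->BA, C->BC

  step 2 ⇒ step 3: BABBABBABC ⇒ BA·B·BA·BA·B·BA·BA·B·BA·BC
    A ↦ B
    B ↦ BA
    C ↦ BC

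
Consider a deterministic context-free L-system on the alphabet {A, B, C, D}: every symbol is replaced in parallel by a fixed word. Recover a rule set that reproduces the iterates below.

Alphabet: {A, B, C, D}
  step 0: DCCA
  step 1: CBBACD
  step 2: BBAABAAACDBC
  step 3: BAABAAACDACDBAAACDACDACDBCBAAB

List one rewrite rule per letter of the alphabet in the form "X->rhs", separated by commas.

  step 2 ⇒ step 3: BBAABAAACDBC ⇒ BAA·BAA·ACD·ACD·BAA·ACD·ACD·ACD·B·C·BAA·B
    A ↦ ACD
    B ↦ BAA
    C ↦ B
    D ↦ C

A->ACD, B->BAA, C->B, D->C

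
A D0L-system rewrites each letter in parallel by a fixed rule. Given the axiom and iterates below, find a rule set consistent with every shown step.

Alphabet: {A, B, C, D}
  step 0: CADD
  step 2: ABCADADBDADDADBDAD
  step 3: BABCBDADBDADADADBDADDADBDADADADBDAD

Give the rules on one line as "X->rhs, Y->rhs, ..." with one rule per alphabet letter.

A->B, B->A, C->BC, D->DAD

  step 2 ⇒ step 3: ABCADADBDADDADBDAD ⇒ B·A·BC·B·DAD·B·DAD·A·DAD·B·DAD·DAD·B·DAD·A·DAD·B·DAD
    A ↦ B
    B ↦ A
    C ↦ BC
    D ↦ DAD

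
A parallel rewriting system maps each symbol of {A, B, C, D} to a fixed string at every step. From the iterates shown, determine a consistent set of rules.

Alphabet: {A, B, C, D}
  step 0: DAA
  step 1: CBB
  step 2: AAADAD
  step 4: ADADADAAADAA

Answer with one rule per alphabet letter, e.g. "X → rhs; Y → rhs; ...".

A->B, B->AD, C->AA, D->C

  step 1 ⇒ step 2: CBB ⇒ AA·AD·AD
    B ↦ AD
    C ↦ AA
  step 0 ⇒ step 1: DAA ⇒ C·B·B
    A ↦ B
  step 0 ⇒ step 1: DAA ⇒ C·B·B
    D ↦ C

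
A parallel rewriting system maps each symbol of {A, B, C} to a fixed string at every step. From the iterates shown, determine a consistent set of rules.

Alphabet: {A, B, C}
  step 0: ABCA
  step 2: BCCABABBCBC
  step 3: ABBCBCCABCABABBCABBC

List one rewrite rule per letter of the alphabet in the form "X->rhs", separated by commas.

A->C, B->AB, C->BC

  step 2 ⇒ step 3: BCCABABBCBC ⇒ AB·BC·BC·C·AB·C·AB·AB·BC·AB·BC
    A ↦ C
    B ↦ AB
    C ↦ BC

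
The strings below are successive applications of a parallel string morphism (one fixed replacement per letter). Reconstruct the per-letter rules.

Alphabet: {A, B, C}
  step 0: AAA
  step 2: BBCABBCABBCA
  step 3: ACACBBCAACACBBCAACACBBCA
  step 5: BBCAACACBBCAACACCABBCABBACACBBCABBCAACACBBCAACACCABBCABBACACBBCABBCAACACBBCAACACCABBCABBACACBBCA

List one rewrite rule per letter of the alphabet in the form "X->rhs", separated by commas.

  step 2 ⇒ step 3: BBCABBCABBCA ⇒ AC·AC·BB·CA·AC·AC·BB·CA·AC·AC·BB·CA
    A ↦ CA
    B ↦ AC
    C ↦ BB

A->CA, B->AC, C->BB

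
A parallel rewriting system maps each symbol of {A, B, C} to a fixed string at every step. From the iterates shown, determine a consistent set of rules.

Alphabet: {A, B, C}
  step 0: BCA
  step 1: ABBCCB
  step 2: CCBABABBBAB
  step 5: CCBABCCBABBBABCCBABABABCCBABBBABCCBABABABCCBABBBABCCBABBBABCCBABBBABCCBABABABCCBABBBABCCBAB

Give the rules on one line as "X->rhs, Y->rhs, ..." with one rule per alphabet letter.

  step 1 ⇒ step 2: ABBCCB ⇒ CCB·AB·AB·B·B·AB
    A ↦ CCB
    B ↦ AB
    C ↦ B

A->CCB, B->AB, C->B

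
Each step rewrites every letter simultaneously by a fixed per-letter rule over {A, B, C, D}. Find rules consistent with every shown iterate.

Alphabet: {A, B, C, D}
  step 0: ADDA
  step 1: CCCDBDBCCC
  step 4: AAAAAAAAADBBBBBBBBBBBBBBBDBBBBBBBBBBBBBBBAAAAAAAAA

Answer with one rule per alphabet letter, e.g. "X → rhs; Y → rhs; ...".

  step 0 ⇒ step 1: ADDA ⇒ CCC·DB·DB·CCC
    A ↦ CCC
    D ↦ DB
    B ↦ BB  (constrained at step 1)
    C ↦ A  (constrained at step 1)

A->CCC, B->BB, C->A, D->DB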